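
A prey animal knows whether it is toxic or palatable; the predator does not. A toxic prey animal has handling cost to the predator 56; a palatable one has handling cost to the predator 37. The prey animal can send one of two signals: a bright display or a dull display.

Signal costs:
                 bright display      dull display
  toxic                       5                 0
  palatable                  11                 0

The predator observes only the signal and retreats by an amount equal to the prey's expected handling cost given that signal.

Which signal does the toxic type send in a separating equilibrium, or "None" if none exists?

Try toxic → bright display, palatable → dull display:
  If types separate, bright display earns payment 56 and dull display earns 37.
  Toxic: bright display gives 56 − 5 = 51; dull display gives 37 − 0 = 37. No deviation. ✓
  Palatable: dull display gives 37 − 0 = 37; bright display gives 56 − 11 = 45. Would deviate. ✗
Try toxic → dull display, palatable → bright display:
  If types separate, dull display earns payment 56 and bright display earns 37.
  Toxic: dull display gives 56 − 0 = 56; bright display gives 37 − 5 = 32. No deviation. ✓
  Palatable: bright display gives 37 − 11 = 26; dull display gives 56 − 0 = 56. Would deviate. ✗
Neither assignment is incentive-compatible.

None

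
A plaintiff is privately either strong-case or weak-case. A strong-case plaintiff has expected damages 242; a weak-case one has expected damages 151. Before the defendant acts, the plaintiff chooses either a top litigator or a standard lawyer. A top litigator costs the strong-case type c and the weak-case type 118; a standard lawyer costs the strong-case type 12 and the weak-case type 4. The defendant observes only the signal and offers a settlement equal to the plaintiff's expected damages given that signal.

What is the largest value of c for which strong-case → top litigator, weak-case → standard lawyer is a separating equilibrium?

Under separation: top litigator → strong-case (pays 242); standard lawyer → weak-case (pays 151).
Weak-case: 151 − 4 = 147 ≥ 242 − 118 = 124. Holds regardless of c. ✓
Strong-case: 242 − c ≥ 151 − 12, so c ≤ 242 − 139 = 103.

103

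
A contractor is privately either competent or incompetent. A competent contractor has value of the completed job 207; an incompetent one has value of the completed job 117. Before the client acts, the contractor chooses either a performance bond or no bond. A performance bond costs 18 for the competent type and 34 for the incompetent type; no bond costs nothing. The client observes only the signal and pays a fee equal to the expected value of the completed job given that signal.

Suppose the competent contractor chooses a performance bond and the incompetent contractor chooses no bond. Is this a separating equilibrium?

No

If types separate, bond earns payment 207 and no bond earns 117.
Competent: bond gives 207 − 18 = 189; no bond gives 117 − 0 = 117. No deviation. ✓
Incompetent: no bond gives 117 − 0 = 117; bond gives 207 − 34 = 173. Would deviate. ✗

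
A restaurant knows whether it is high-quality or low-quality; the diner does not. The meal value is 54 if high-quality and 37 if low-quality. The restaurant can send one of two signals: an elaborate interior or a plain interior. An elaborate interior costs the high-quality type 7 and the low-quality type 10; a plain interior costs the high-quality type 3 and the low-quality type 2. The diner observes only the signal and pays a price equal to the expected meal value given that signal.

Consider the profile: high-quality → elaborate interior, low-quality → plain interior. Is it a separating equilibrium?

No

Under separation the diner infers type exactly: elaborate interior → high-quality (pays 54), plain interior → low-quality (pays 37).
High-quality: elaborate interior gives 54 − 7 = 47; plain interior gives 37 − 3 = 34. No deviation. ✓
Low-quality: plain interior gives 37 − 2 = 35; elaborate interior gives 54 − 10 = 44. Would deviate. ✗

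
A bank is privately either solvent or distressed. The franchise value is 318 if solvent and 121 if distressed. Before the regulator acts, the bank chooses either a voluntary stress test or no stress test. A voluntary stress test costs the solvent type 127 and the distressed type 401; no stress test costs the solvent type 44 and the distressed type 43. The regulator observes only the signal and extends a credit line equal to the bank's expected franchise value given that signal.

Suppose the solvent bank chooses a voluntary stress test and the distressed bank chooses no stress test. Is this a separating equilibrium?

If types separate, stress test earns payment 318 and no stress test earns 121.
Solvent: stress test gives 318 − 127 = 191; no stress test gives 121 − 44 = 77. No deviation. ✓
Distressed: no stress test gives 121 − 43 = 78; stress test gives 318 − 401 = -83. No deviation. ✓
Both incentive constraints hold.

Yes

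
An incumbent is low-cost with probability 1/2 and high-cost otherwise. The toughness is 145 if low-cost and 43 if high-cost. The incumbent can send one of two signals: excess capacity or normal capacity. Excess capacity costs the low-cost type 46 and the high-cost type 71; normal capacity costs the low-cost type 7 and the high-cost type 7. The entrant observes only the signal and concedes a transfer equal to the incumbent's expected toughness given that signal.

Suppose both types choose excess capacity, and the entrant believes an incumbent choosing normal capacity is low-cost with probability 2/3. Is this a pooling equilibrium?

On the equilibrium path (excess capacity) the entrant holds the prior 1/2 and pays 1/2·145 + 1/2·43 = 94. Off-path (normal capacity) belief 2/3 gives 2/3·145 + 1/3·43 = 111.
Low-cost: excess capacity gives 94 − 46 = 48; normal capacity gives 111 − 7 = 104. Deviates. ✗
High-cost: excess capacity gives 94 − 71 = 23; normal capacity gives 111 − 7 = 104. Deviates. ✗

No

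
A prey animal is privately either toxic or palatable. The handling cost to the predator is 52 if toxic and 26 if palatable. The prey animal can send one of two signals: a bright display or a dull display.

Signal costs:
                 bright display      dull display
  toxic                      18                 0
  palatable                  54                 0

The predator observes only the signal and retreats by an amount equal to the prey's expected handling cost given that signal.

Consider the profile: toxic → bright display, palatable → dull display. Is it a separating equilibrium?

Yes

Under separation the predator infers type exactly: bright display → toxic (pays 52), dull display → palatable (pays 26).
Toxic: bright display gives 52 − 18 = 34; dull display gives 26 − 0 = 26. No deviation. ✓
Palatable: dull display gives 26 − 0 = 26; bright display gives 52 − 54 = -2. No deviation. ✓
Neither type gains from mimicking the other.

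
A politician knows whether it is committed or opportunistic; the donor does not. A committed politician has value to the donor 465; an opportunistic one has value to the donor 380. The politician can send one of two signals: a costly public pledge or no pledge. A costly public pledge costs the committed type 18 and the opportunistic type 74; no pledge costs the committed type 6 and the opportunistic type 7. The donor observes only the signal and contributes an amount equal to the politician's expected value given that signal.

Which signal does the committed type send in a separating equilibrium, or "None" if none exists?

Try committed → pledge, opportunistic → no pledge:
  Under separation the donor infers type exactly: pledge → committed (pays 465), no pledge → opportunistic (pays 380).
  Committed: pledge gives 465 − 18 = 447; no pledge gives 380 − 6 = 374. No deviation. ✓
  Opportunistic: no pledge gives 380 − 7 = 373; pledge gives 465 − 74 = 391. Would deviate. ✗
Try committed → no pledge, opportunistic → pledge:
  Under separation the donor infers type exactly: no pledge → committed (pays 465), pledge → opportunistic (pays 380).
  Committed: no pledge gives 465 − 6 = 459; pledge gives 380 − 18 = 362. No deviation. ✓
  Opportunistic: pledge gives 380 − 74 = 306; no pledge gives 465 − 7 = 458. Would deviate. ✗
Neither assignment is incentive-compatible.

None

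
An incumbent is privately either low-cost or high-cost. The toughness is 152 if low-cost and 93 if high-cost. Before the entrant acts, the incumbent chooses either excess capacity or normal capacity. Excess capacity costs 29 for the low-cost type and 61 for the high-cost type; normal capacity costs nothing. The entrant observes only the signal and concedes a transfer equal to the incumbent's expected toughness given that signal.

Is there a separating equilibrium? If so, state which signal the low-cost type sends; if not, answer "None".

excess capacity

Try low-cost → excess capacity, high-cost → normal capacity:
  Under separation the entrant infers type exactly: excess capacity → low-cost (pays 152), normal capacity → high-cost (pays 93).
  Low-cost: excess capacity gives 152 − 29 = 123; normal capacity gives 93 − 0 = 93. No deviation. ✓
  High-cost: normal capacity gives 93 − 0 = 93; excess capacity gives 152 − 61 = 91. No deviation. ✓
Both hold — the low-cost type sends excess capacity.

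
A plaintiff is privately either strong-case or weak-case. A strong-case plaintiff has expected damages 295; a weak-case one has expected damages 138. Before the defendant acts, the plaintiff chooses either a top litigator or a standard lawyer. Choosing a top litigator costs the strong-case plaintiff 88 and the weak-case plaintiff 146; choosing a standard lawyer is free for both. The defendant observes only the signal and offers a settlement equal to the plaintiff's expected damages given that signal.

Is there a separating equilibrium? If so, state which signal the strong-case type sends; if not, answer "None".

None

Try strong-case → top litigator, weak-case → standard lawyer:
  If types separate, top litigator earns payment 295 and standard lawyer earns 138.
  Strong-case: top litigator gives 295 − 88 = 207; standard lawyer gives 138 − 0 = 138. No deviation. ✓
  Weak-case: standard lawyer gives 138 − 0 = 138; top litigator gives 295 − 146 = 149. Would deviate. ✗
Try strong-case → standard lawyer, weak-case → top litigator:
  If types separate, standard lawyer earns payment 295 and top litigator earns 138.
  Strong-case: standard lawyer gives 295 − 0 = 295; top litigator gives 138 − 88 = 50. No deviation. ✓
  Weak-case: top litigator gives 138 − 146 = -8; standard lawyer gives 295 − 0 = 295. Would deviate. ✗
Neither assignment is incentive-compatible.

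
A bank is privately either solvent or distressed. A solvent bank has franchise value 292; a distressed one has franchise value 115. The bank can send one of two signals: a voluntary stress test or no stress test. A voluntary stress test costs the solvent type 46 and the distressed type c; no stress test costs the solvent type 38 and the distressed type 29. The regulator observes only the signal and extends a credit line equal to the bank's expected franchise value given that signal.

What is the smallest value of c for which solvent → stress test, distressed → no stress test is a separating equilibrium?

206

Under separation: stress test → solvent (pays 292); no stress test → distressed (pays 115).
Solvent: 292 − 46 = 246 ≥ 115 − 38 = 77. Holds regardless of c. ✓
Distressed: 115 − 29 ≥ 292 − c, so c ≥ 292 − 86 = 206.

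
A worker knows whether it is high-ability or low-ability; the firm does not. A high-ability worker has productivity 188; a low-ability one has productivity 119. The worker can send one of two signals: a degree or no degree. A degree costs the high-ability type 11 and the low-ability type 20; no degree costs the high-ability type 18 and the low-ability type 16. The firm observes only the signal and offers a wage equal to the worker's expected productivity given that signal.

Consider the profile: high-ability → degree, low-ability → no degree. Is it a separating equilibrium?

No

If types separate, degree earns payment 188 and no degree earns 119.
High-ability: degree gives 188 − 11 = 177; no degree gives 119 − 18 = 101. No deviation. ✓
Low-ability: no degree gives 119 − 16 = 103; degree gives 188 − 20 = 168. Would deviate. ✗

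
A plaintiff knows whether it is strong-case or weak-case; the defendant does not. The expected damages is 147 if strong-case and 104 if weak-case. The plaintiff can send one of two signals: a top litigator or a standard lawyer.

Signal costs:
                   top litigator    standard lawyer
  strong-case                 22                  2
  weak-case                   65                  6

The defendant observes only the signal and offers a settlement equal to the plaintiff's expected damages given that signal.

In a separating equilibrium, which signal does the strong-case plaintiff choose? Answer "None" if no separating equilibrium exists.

top litigator

Try strong-case → top litigator, weak-case → standard lawyer:
  Under separation the defendant infers type exactly: top litigator → strong-case (pays 147), standard lawyer → weak-case (pays 104).
  Strong-case: top litigator gives 147 − 22 = 125; standard lawyer gives 104 − 2 = 102. No deviation. ✓
  Weak-case: standard lawyer gives 104 − 6 = 98; top litigator gives 147 − 65 = 82. No deviation. ✓
Both hold — the strong-case type sends top litigator.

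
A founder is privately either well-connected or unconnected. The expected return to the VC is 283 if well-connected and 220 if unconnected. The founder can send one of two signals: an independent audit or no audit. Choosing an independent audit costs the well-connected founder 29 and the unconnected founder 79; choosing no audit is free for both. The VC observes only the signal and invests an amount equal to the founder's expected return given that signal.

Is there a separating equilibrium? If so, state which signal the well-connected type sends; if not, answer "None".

audit

Try well-connected → audit, unconnected → no audit:
  Under separation the VC infers type exactly: audit → well-connected (pays 283), no audit → unconnected (pays 220).
  Well-connected: audit gives 283 − 29 = 254; no audit gives 220 − 0 = 220. No deviation. ✓
  Unconnected: no audit gives 220 − 0 = 220; audit gives 283 − 79 = 204. No deviation. ✓
Both hold — the well-connected type sends audit.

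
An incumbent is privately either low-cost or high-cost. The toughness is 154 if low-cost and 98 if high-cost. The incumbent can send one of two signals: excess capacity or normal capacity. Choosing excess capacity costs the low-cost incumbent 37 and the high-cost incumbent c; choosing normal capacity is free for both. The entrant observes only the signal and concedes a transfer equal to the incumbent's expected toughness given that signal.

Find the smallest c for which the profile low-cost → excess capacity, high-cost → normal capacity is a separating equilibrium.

Under separation: excess capacity → low-cost (pays 154); normal capacity → high-cost (pays 98).
Low-cost: 154 − 37 = 117 ≥ 98 − 0 = 98. Holds regardless of c. ✓
High-cost: 98 − 0 ≥ 154 − c, so c ≥ 154 − 98 = 56.

56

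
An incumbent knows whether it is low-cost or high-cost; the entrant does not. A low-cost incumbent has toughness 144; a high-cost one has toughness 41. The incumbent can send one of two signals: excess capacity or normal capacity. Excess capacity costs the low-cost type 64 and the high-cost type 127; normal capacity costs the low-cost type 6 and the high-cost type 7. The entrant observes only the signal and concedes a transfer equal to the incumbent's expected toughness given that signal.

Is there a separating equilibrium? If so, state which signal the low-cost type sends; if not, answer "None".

Try low-cost → excess capacity, high-cost → normal capacity:
  If types separate, excess capacity earns payment 144 and normal capacity earns 41.
  Low-cost: excess capacity gives 144 − 64 = 80; normal capacity gives 41 − 6 = 35. No deviation. ✓
  High-cost: normal capacity gives 41 − 7 = 34; excess capacity gives 144 − 127 = 17. No deviation. ✓
Both hold — the low-cost type sends excess capacity.

excess capacity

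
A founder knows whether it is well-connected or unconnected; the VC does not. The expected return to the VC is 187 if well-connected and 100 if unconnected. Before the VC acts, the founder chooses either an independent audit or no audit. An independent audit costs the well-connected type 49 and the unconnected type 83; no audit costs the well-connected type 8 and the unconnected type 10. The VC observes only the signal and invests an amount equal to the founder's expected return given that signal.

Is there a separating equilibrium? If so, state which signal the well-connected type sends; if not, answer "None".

None

Try well-connected → audit, unconnected → no audit:
  If types separate, audit earns payment 187 and no audit earns 100.
  Well-connected: audit gives 187 − 49 = 138; no audit gives 100 − 8 = 92. No deviation. ✓
  Unconnected: no audit gives 100 − 10 = 90; audit gives 187 − 83 = 104. Would deviate. ✗
Try well-connected → no audit, unconnected → audit:
  If types separate, no audit earns payment 187 and audit earns 100.
  Well-connected: no audit gives 187 − 8 = 179; audit gives 100 − 49 = 51. No deviation. ✓
  Unconnected: audit gives 100 − 83 = 17; no audit gives 187 − 10 = 177. Would deviate. ✗
Neither assignment is incentive-compatible.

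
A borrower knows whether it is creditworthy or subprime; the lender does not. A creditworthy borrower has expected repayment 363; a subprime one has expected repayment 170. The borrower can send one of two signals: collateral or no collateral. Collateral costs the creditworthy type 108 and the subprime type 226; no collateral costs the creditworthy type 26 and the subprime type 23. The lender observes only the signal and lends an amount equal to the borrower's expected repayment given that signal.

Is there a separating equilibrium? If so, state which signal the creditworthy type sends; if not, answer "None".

collateral

Try creditworthy → collateral, subprime → no collateral:
  If types separate, collateral earns payment 363 and no collateral earns 170.
  Creditworthy: collateral gives 363 − 108 = 255; no collateral gives 170 − 26 = 144. No deviation. ✓
  Subprime: no collateral gives 170 − 23 = 147; collateral gives 363 − 226 = 137. No deviation. ✓
Both hold — the creditworthy type sends collateral.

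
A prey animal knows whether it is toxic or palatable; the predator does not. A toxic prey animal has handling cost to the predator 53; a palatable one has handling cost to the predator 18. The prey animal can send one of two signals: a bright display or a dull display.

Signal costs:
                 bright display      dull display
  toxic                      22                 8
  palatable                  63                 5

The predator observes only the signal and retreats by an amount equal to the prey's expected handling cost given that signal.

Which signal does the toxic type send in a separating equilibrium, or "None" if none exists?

bright display

Try toxic → bright display, palatable → dull display:
  Under separation the predator infers type exactly: bright display → toxic (pays 53), dull display → palatable (pays 18).
  Toxic: bright display gives 53 − 22 = 31; dull display gives 18 − 8 = 10. No deviation. ✓
  Palatable: dull display gives 18 − 5 = 13; bright display gives 53 − 63 = -10. No deviation. ✓
Both hold — the toxic type sends bright display.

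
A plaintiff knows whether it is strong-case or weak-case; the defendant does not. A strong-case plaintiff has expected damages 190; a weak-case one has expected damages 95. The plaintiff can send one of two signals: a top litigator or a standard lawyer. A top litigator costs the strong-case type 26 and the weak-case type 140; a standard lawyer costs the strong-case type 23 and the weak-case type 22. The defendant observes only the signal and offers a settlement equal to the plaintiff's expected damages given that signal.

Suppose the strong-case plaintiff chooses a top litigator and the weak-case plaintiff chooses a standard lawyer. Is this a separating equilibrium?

Yes

If types separate, top litigator earns payment 190 and standard lawyer earns 95.
Strong-case: top litigator gives 190 − 26 = 164; standard lawyer gives 95 − 23 = 72. No deviation. ✓
Weak-case: standard lawyer gives 95 − 22 = 73; top litigator gives 190 − 140 = 50. No deviation. ✓
Neither type gains from mimicking the other.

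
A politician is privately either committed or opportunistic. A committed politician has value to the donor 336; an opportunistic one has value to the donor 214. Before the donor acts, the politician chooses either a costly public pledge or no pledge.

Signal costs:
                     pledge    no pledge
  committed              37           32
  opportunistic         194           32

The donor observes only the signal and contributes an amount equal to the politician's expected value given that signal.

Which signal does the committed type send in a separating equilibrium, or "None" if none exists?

Try committed → pledge, opportunistic → no pledge:
  Under separation the donor infers type exactly: pledge → committed (pays 336), no pledge → opportunistic (pays 214).
  Committed: pledge gives 336 − 37 = 299; no pledge gives 214 − 32 = 182. No deviation. ✓
  Opportunistic: no pledge gives 214 − 32 = 182; pledge gives 336 − 194 = 142. No deviation. ✓
Both hold — the committed type sends pledge.

pledge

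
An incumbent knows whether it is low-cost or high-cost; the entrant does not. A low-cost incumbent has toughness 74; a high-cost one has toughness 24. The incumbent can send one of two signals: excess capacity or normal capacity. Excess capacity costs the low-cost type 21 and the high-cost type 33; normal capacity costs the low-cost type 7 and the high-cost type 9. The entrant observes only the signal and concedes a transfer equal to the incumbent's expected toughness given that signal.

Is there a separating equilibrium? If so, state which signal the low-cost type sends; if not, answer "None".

None

Try low-cost → excess capacity, high-cost → normal capacity:
  Under separation the entrant infers type exactly: excess capacity → low-cost (pays 74), normal capacity → high-cost (pays 24).
  Low-cost: excess capacity gives 74 − 21 = 53; normal capacity gives 24 − 7 = 17. No deviation. ✓
  High-cost: normal capacity gives 24 − 9 = 15; excess capacity gives 74 − 33 = 41. Would deviate. ✗
Try low-cost → normal capacity, high-cost → excess capacity:
  Under separation the entrant infers type exactly: normal capacity → low-cost (pays 74), excess capacity → high-cost (pays 24).
  Low-cost: normal capacity gives 74 − 7 = 67; excess capacity gives 24 − 21 = 3. No deviation. ✓
  High-cost: excess capacity gives 24 − 33 = -9; normal capacity gives 74 − 9 = 65. Would deviate. ✗
Neither assignment is incentive-compatible.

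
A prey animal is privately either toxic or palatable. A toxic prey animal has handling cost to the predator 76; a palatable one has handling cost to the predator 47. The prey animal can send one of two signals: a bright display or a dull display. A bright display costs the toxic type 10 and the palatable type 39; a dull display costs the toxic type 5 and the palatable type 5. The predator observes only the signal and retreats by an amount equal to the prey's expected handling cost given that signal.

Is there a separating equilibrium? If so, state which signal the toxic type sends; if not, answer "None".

Try toxic → bright display, palatable → dull display:
  If types separate, bright display earns payment 76 and dull display earns 47.
  Toxic: bright display gives 76 − 10 = 66; dull display gives 47 − 5 = 42. No deviation. ✓
  Palatable: dull display gives 47 − 5 = 42; bright display gives 76 − 39 = 37. No deviation. ✓
Both hold — the toxic type sends bright display.

bright display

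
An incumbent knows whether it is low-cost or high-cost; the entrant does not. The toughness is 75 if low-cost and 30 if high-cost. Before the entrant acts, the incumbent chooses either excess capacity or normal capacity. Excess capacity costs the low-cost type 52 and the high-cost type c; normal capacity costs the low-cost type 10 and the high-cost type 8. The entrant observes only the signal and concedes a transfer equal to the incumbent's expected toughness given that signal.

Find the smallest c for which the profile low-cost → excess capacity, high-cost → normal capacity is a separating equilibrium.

53

Under separation: excess capacity → low-cost (pays 75); normal capacity → high-cost (pays 30).
Low-cost: 75 − 52 = 23 ≥ 30 − 10 = 20. Holds regardless of c. ✓
High-cost: 30 − 8 ≥ 75 − c, so c ≥ 75 − 22 = 53.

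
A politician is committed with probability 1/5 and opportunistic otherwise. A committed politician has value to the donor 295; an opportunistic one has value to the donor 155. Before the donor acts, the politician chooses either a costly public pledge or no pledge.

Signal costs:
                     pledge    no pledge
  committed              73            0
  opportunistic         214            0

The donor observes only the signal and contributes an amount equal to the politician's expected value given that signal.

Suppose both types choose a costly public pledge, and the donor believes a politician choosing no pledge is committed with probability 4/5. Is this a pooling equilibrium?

No

At the pooled signal (pledge) the donor holds the prior 1/5 and pays 1/5·295 + 4/5·155 = 183. Off-path (no pledge) belief 4/5 gives 4/5·295 + 1/5·155 = 267.
Committed: pledge gives 183 − 73 = 110; no pledge gives 267 − 0 = 267. Deviates. ✗
Opportunistic: pledge gives 183 − 214 = -31; no pledge gives 267 − 0 = 267. Deviates. ✗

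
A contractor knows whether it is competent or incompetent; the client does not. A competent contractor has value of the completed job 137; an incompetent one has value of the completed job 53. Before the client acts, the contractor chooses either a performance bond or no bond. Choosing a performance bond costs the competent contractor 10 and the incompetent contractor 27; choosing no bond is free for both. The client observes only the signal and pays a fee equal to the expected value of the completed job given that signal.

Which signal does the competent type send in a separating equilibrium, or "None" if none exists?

None

Try competent → bond, incompetent → no bond:
  Under separation the client infers type exactly: bond → competent (pays 137), no bond → incompetent (pays 53).
  Competent: bond gives 137 − 10 = 127; no bond gives 53 − 0 = 53. No deviation. ✓
  Incompetent: no bond gives 53 − 0 = 53; bond gives 137 − 27 = 110. Would deviate. ✗
Try competent → no bond, incompetent → bond:
  Under separation the client infers type exactly: no bond → competent (pays 137), bond → incompetent (pays 53).
  Competent: no bond gives 137 − 0 = 137; bond gives 53 − 10 = 43. No deviation. ✓
  Incompetent: bond gives 53 − 27 = 26; no bond gives 137 − 0 = 137. Would deviate. ✗
Neither assignment is incentive-compatible.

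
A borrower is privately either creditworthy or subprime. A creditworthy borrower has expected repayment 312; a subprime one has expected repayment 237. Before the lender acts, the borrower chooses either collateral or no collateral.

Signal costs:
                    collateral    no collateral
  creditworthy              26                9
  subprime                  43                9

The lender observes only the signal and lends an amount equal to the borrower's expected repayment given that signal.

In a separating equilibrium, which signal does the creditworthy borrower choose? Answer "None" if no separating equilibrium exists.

None

Try creditworthy → collateral, subprime → no collateral:
  If types separate, collateral earns payment 312 and no collateral earns 237.
  Creditworthy: collateral gives 312 − 26 = 286; no collateral gives 237 − 9 = 228. No deviation. ✓
  Subprime: no collateral gives 237 − 9 = 228; collateral gives 312 − 43 = 269. Would deviate. ✗
Try creditworthy → no collateral, subprime → collateral:
  If types separate, no collateral earns payment 312 and collateral earns 237.
  Creditworthy: no collateral gives 312 − 9 = 303; collateral gives 237 − 26 = 211. No deviation. ✓
  Subprime: collateral gives 237 − 43 = 194; no collateral gives 312 − 9 = 303. Would deviate. ✗
Neither assignment is incentive-compatible.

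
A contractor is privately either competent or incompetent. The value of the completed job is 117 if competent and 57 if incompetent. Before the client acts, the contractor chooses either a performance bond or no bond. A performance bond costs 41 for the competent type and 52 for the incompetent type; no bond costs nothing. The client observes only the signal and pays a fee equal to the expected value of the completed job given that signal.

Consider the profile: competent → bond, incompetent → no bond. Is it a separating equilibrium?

No

If types separate, bond earns payment 117 and no bond earns 57.
Competent: bond gives 117 − 41 = 76; no bond gives 57 − 0 = 57. No deviation. ✓
Incompetent: no bond gives 57 − 0 = 57; bond gives 117 − 52 = 65. Would deviate. ✗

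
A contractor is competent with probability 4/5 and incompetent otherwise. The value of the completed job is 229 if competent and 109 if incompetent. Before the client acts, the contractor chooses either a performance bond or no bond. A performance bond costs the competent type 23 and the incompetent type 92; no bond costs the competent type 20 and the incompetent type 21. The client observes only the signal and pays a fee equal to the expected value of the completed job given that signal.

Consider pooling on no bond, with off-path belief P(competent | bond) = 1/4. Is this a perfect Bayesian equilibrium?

Yes

On the equilibrium path (no bond) the client holds the prior 4/5 and pays 4/5·229 + 1/5·109 = 205. Off-path (bond) belief 1/4 gives 1/4·229 + 3/4·109 = 139.
Competent: no bond gives 205 − 20 = 185; bond gives 139 − 23 = 116. Stays. ✓
Incompetent: no bond gives 205 − 21 = 184; bond gives 139 − 92 = 47. Stays. ✓
Beliefs are Bayes-consistent on-path and both types best-respond.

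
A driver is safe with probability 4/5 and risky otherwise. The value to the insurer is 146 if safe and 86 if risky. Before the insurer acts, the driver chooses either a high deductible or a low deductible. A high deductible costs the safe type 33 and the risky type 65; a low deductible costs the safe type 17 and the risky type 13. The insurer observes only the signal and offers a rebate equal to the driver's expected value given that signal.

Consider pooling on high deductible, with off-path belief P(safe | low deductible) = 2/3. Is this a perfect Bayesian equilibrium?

At the pooled signal (high deductible) the insurer holds the prior 4/5 and pays 4/5·146 + 1/5·86 = 134. Off-path (low deductible) belief 2/3 gives 2/3·146 + 1/3·86 = 126.
Safe: high deductible gives 134 − 33 = 101; low deductible gives 126 − 17 = 109. Deviates. ✗
Risky: high deductible gives 134 − 65 = 69; low deductible gives 126 − 13 = 113. Deviates. ✗

No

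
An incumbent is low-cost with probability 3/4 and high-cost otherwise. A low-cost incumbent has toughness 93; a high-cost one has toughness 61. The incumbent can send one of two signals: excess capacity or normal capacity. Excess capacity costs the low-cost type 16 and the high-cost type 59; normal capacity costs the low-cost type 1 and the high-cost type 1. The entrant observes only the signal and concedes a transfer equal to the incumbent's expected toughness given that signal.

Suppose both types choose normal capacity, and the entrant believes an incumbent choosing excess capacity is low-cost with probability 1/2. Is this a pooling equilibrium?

At the pooled signal (normal capacity) the entrant holds the prior 3/4 and pays 3/4·93 + 1/4·61 = 85. Off-path (excess capacity) belief 1/2 gives 1/2·93 + 1/2·61 = 77.
Low-cost: normal capacity gives 85 − 1 = 84; excess capacity gives 77 − 16 = 61. Stays. ✓
High-cost: normal capacity gives 85 − 1 = 84; excess capacity gives 77 − 59 = 18. Stays. ✓

Yes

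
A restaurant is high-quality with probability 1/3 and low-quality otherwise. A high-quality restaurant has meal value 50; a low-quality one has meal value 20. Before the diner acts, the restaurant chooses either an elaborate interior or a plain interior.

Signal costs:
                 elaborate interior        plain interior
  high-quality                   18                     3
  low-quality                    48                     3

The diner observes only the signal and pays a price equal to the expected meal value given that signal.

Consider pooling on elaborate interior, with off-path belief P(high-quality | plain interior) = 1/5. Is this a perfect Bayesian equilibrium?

No

On the equilibrium path (elaborate interior) the diner holds the prior 1/3 and pays 1/3·50 + 2/3·20 = 30. Off-path (plain interior) belief 1/5 gives 1/5·50 + 4/5·20 = 26.
High-quality: elaborate interior gives 30 − 18 = 12; plain interior gives 26 − 3 = 23. Deviates. ✗
Low-quality: elaborate interior gives 30 − 48 = -18; plain interior gives 26 − 3 = 23. Deviates. ✗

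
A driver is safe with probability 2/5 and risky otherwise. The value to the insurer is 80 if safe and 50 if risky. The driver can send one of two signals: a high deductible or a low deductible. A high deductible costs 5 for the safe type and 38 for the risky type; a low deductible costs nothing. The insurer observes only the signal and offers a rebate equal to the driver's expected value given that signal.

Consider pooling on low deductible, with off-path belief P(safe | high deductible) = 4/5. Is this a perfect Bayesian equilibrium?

No

On the equilibrium path (low deductible) the insurer holds the prior 2/5 and pays 2/5·80 + 3/5·50 = 62. Off-path (high deductible) belief 4/5 gives 4/5·80 + 1/5·50 = 74.
Safe: low deductible gives 62 − 0 = 62; high deductible gives 74 − 5 = 69. Deviates. ✗
Risky: low deductible gives 62 − 0 = 62; high deductible gives 74 − 38 = 36. Stays. ✓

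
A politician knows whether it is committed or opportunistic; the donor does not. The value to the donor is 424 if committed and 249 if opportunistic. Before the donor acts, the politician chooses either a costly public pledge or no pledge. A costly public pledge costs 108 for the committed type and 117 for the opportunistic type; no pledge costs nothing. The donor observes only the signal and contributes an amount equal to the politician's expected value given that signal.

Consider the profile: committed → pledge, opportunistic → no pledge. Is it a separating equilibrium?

If types separate, pledge earns payment 424 and no pledge earns 249.
Committed: pledge gives 424 − 108 = 316; no pledge gives 249 − 0 = 249. No deviation. ✓
Opportunistic: no pledge gives 249 − 0 = 249; pledge gives 424 − 117 = 307. Would deviate. ✗

No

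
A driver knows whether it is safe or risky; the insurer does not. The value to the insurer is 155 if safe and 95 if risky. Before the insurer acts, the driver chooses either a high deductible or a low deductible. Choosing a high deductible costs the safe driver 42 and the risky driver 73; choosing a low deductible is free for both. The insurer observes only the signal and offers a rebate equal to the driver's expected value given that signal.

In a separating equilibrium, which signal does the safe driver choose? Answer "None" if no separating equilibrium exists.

Try safe → high deductible, risky → low deductible:
  Under separation the insurer infers type exactly: high deductible → safe (pays 155), low deductible → risky (pays 95).
  Safe: high deductible gives 155 − 42 = 113; low deductible gives 95 − 0 = 95. No deviation. ✓
  Risky: low deductible gives 95 − 0 = 95; high deductible gives 155 − 73 = 82. No deviation. ✓
Both hold — the safe type sends high deductible.

high deductible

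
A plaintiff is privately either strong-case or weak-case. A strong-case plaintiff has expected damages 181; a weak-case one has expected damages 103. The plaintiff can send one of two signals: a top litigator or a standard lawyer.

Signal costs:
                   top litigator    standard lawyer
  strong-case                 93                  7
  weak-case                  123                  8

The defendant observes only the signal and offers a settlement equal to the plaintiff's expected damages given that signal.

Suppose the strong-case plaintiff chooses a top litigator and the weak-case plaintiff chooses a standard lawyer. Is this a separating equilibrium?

If types separate, top litigator earns payment 181 and standard lawyer earns 103.
Strong-case: top litigator gives 181 − 93 = 88; standard lawyer gives 103 − 7 = 96. Would deviate. ✗
Weak-case: standard lawyer gives 103 − 8 = 95; top litigator gives 181 − 123 = 58. No deviation. ✓

No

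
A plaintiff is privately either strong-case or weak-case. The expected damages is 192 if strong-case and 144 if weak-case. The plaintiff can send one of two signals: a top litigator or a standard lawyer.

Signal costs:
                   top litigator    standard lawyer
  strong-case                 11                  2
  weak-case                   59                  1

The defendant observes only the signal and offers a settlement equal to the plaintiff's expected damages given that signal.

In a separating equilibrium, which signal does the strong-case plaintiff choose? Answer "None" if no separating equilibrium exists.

Try strong-case → top litigator, weak-case → standard lawyer:
  If types separate, top litigator earns payment 192 and standard lawyer earns 144.
  Strong-case: top litigator gives 192 − 11 = 181; standard lawyer gives 144 − 2 = 142. No deviation. ✓
  Weak-case: standard lawyer gives 144 − 1 = 143; top litigator gives 192 − 59 = 133. No deviation. ✓
Both hold — the strong-case type sends top litigator.

top litigator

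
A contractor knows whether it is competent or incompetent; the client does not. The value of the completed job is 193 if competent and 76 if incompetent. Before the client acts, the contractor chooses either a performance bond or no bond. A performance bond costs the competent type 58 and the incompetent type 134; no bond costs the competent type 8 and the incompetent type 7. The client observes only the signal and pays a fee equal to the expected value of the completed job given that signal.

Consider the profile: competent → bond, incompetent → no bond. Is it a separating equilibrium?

Under separation the client infers type exactly: bond → competent (pays 193), no bond → incompetent (pays 76).
Competent: bond gives 193 − 58 = 135; no bond gives 76 − 8 = 68. No deviation. ✓
Incompetent: no bond gives 76 − 7 = 69; bond gives 193 − 134 = 59. No deviation. ✓
Neither type gains from mimicking the other.

Yes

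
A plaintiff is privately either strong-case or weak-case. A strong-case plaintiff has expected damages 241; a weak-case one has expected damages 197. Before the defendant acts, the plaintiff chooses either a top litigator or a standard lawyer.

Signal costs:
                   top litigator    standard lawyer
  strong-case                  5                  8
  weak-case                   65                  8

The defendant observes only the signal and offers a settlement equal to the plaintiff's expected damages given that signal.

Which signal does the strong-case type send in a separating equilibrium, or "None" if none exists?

Try strong-case → top litigator, weak-case → standard lawyer:
  If types separate, top litigator earns payment 241 and standard lawyer earns 197.
  Strong-case: top litigator gives 241 − 5 = 236; standard lawyer gives 197 − 8 = 189. No deviation. ✓
  Weak-case: standard lawyer gives 197 − 8 = 189; top litigator gives 241 − 65 = 176. No deviation. ✓
Both hold — the strong-case type sends top litigator.

top litigator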